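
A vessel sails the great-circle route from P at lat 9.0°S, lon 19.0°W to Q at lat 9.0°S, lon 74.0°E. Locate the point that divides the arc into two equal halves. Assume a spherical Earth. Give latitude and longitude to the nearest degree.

Write both endpoints as unit vectors p₁, p₂ with components (cos φ cos λ, cos φ sin λ, sin φ).
The central angle between the endpoints is δ = arccos(p₁·p₂) ≈ 1.597 rad (91.5°).
Interpolate at f = 1/2 with slerp weights a = sin((1−f)δ)/sin δ ≈ 0.717, b = sin(fδ)/sin δ ≈ 0.717.
p = a·p₁ + b·p₂ ≈ (0.864, 0.450, -0.224); φ = arcsin(p_z) ≈ -12.96°, λ = atan2(p_y, p_x) ≈ 27.50°.

≈ lat 13°S, lon 27°E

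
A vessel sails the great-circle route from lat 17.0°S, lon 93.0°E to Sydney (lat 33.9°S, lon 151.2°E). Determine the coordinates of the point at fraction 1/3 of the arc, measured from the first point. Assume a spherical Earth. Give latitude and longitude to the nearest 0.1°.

≈ lat 25.2°S, lon 110.4°E

The haversine formula gives a central angle δ ≈ 0.950 rad (54.5°) between the endpoints.
Interpolate at f = 1/3 with slerp weights a = sin((1−f)δ)/sin δ ≈ 0.728, b = sin(fδ)/sin δ ≈ 0.383.
p = a·p₁ + b·p₂ ≈ (-0.315, 0.848, -0.426); φ = arcsin(p_z) ≈ -25.23°, λ = atan2(p_y, p_x) ≈ 110.37°.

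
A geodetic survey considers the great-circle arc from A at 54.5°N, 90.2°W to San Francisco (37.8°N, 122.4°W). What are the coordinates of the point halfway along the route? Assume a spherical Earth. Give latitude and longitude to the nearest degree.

Write both endpoints as unit vectors p₁, p₂ with components (cos φ cos λ, cos φ sin λ, sin φ).
The central angle between the endpoints is δ = arccos(p₁·p₂) ≈ 0.479 rad (27.5°).
Interpolate at f = 1/2 with slerp weights a = sin((1−f)δ)/sin δ ≈ 0.515, b = sin(fδ)/sin δ ≈ 0.515.
p = a·p₁ + b·p₂ ≈ (-0.219, -0.642, 0.735); φ = arcsin(p_z) ≈ 47.27°, λ = atan2(p_y, p_x) ≈ -108.83°.

≈ 47°N, 109°W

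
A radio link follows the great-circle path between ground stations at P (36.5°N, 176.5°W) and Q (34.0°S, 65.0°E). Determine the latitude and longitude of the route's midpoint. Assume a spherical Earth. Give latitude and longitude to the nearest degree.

Convert each endpoint to a unit vector on the sphere (x = cos φ cos λ, y = cos φ sin λ, z = sin φ).
The central angle between the endpoints is δ = arccos(p₁·p₂) ≈ 2.279 rad (130.6°).
Interpolate at f = 1/2 with slerp weights a = sin((1−f)δ)/sin δ ≈ 1.196, b = sin(fδ)/sin δ ≈ 1.196.
p = a·p₁ + b·p₂ ≈ (-0.541, 0.840, 0.043); φ = arcsin(p_z) ≈ 2.44°, λ = atan2(p_y, p_x) ≈ 122.77°.

≈ (2°N, 123°E)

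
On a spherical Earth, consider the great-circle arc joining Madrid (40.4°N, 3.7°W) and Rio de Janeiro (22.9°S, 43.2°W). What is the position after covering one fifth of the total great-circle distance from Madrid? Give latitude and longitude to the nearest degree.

Write both endpoints as unit vectors p₁, p₂ with components (cos φ cos λ, cos φ sin λ, sin φ).
The central angle between the endpoints is δ = arccos(p₁·p₂) ≈ 1.277 rad (73.2°).
Interpolate at f = 1/5 with slerp weights a = sin((1−f)δ)/sin δ ≈ 0.891, b = sin(fδ)/sin δ ≈ 0.264.
p = a·p₁ + b·p₂ ≈ (0.855, -0.210, 0.475); φ = arcsin(p_z) ≈ 28.35°, λ = atan2(p_y, p_x) ≈ -13.82°.

≈ (28°N, 14°W)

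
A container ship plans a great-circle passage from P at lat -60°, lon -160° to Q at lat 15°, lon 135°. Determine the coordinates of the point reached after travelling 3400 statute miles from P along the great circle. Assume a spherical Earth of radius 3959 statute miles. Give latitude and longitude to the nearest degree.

≈ lat -23°, lon 154°

From cos δ = sin φ₁ sin φ₂ + cos φ₁ cos φ₂ cos Δλ, the central angle is δ ≈ 1.591 rad (91.1°). The total great-circle distance is δ·R ≈ 1.591 × 3959 ≈ 6298 mi, so the target fraction is f = 3400/6298 ≈ 0.540.
Interpolate at f ≈ 0.540 with slerp weights a = sin((1−f)δ)/sin δ ≈ 0.669, b = sin(fδ)/sin δ ≈ 0.757.
p = a·p₁ + b·p₂ ≈ (-0.831, 0.403, -0.383); φ = arcsin(p_z) ≈ -22.52°, λ = atan2(p_y, p_x) ≈ 154.14°.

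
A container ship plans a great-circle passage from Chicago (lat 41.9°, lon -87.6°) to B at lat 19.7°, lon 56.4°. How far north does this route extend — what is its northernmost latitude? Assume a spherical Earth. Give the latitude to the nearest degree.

≈ 64°

The great circle lies in the plane with unit normal n̂ = (p₁ × p₂)/|p₁ × p₂|.
Here n̂_z ≈ +0.438; the vertex latitude is φ_max = arccos|n̂_z| ≈ 64.0°.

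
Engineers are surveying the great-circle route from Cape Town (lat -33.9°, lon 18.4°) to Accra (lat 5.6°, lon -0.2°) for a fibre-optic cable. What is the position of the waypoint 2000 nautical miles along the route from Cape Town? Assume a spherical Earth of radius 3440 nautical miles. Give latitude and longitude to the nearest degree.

≈ lat -4°, lon 4°

Convert each endpoint to a unit vector on the sphere (x = cos φ cos λ, y = cos φ sin λ, z = sin φ).
The central angle between the endpoints is δ = arccos(p₁·p₂) ≈ 0.755 rad (43.2°). The total great-circle distance is δ·R ≈ 0.755 × 3440 ≈ 2596 nmi, so the target fraction is f = 2000/2596 ≈ 0.770.
Interpolate at f ≈ 0.770 with slerp weights a = sin((1−f)δ)/sin δ ≈ 0.252, b = sin(fδ)/sin δ ≈ 0.802.
p = a·p₁ + b·p₂ ≈ (0.996, 0.063, -0.062); φ = arcsin(p_z) ≈ -3.56°, λ = atan2(p_y, p_x) ≈ 3.63°.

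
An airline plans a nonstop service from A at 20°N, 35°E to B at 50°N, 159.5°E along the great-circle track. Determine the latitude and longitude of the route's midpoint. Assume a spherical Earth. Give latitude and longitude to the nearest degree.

Write both endpoints as unit vectors p₁, p₂ with components (cos φ cos λ, cos φ sin λ, sin φ).
The central angle between the endpoints is δ = arccos(p₁·p₂) ≈ 1.651 rad (94.6°).
Interpolate at f = 1/2 with slerp weights a = sin((1−f)δ)/sin δ ≈ 0.737, b = sin(fδ)/sin δ ≈ 0.737.
p = a·p₁ + b·p₂ ≈ (0.124, 0.563, 0.817); φ = arcsin(p_z) ≈ 54.78°, λ = atan2(p_y, p_x) ≈ 77.62°.

≈ 55°N, 78°E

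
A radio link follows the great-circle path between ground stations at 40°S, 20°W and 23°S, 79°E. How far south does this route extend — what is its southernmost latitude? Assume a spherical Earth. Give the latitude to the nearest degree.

≈ 45°S

The great circle lies in the plane with unit normal n̂ = (p₁ × p₂)/|p₁ × p₂|.
Here n̂_z ≈ +0.703; the vertex latitude is φ_max = arccos|n̂_z| ≈ 45.3°.
Check via Clairaut: cos φ_max = |cos φ₁| · sin C = cos(40.0°)·sin(113.3°) ≈ 0.703, again giving ≈ 45.3°.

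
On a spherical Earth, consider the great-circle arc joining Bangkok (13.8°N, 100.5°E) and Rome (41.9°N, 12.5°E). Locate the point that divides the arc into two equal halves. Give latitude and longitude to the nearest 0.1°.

Write both endpoints as unit vectors p₁, p₂ with components (cos φ cos λ, cos φ sin λ, sin φ).
The central angle between the endpoints is δ = arccos(p₁·p₂) ≈ 1.385 rad (79.4°).
Interpolate at f = 1/2 with slerp weights a = sin((1−f)δ)/sin δ ≈ 0.650, b = sin(fδ)/sin δ ≈ 0.650.
p = a·p₁ + b·p₂ ≈ (0.357, 0.725, 0.589); φ = arcsin(p_z) ≈ 36.08°, λ = atan2(p_y, p_x) ≈ 63.78°.

≈ 36.1°N, 63.8°E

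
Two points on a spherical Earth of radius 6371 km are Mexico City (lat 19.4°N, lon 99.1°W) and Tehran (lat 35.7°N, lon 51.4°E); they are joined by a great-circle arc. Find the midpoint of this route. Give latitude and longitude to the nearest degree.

≈ lat 63°N, lon 40°W

The haversine formula gives a central angle δ ≈ 2.063 rad (118.2°) between the endpoints.
Interpolate at f = 1/2 with slerp weights a = sin((1−f)δ)/sin δ ≈ 0.974, b = sin(fδ)/sin δ ≈ 0.974.
p = a·p₁ + b·p₂ ≈ (0.348, -0.289, 0.892); φ = arcsin(p_z) ≈ 63.10°, λ = atan2(p_y, p_x) ≈ -39.69°.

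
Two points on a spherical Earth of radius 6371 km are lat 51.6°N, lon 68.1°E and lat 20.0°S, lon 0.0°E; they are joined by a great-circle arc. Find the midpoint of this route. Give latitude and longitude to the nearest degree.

Convert each endpoint to a unit vector on the sphere (x = cos φ cos λ, y = cos φ sin λ, z = sin φ).
The central angle between the endpoints is δ = arccos(p₁·p₂) ≈ 1.621 rad (92.9°).
Interpolate at f = 1/2 with slerp weights a = sin((1−f)δ)/sin δ ≈ 0.726, b = sin(fδ)/sin δ ≈ 0.726.
p = a·p₁ + b·p₂ ≈ (0.850, 0.418, 0.320); φ = arcsin(p_z) ≈ 18.69°, λ = atan2(p_y, p_x) ≈ 26.20°.

≈ lat 19°N, lon 26°E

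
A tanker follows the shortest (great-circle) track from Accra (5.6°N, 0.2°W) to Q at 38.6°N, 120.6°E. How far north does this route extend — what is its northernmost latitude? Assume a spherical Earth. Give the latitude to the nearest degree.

≈ 45°N

The great circle lies in the plane with unit normal n̂ = (p₁ × p₂)/|p₁ × p₂|.
Here n̂_z ≈ +0.710; the vertex latitude is φ_max = arccos|n̂_z| ≈ 44.8°.
Check via Clairaut: cos φ_max = |cos φ₁| · sin C = cos(5.6°)·sin(45.5°) ≈ 0.710, again giving ≈ 44.8°.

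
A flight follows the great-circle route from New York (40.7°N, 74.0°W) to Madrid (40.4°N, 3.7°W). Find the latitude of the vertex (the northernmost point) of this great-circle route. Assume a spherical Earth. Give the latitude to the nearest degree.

The great circle lies in the plane with unit normal n̂ = (p₁ × p₂)/|p₁ × p₂|.
Here n̂_z ≈ +0.691; the vertex latitude is φ_max = arccos|n̂_z| ≈ 46.3°.

≈ 46°N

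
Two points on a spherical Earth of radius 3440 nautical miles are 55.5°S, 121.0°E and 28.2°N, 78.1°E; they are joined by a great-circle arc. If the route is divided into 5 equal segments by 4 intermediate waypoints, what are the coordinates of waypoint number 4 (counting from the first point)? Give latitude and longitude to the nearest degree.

≈ 11°N, 85°E

Convert each endpoint to a unit vector on the sphere (x = cos φ cos λ, y = cos φ sin λ, z = sin φ).
The central angle between the endpoints is δ = arccos(p₁·p₂) ≈ 1.595 rad (91.4°).
Interpolate at f = 4/5 with slerp weights a = sin((1−f)δ)/sin δ ≈ 0.314, b = sin(fδ)/sin δ ≈ 0.957.
p = a·p₁ + b·p₂ ≈ (0.082, 0.978, 0.194); φ = arcsin(p_z) ≈ 11.17°, λ = atan2(p_y, p_x) ≈ 85.18°.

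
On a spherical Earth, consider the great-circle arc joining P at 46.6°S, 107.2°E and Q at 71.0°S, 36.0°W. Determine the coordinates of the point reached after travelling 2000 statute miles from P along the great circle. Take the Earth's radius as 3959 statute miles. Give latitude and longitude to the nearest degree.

≈ 74°S, 84°E

The haversine formula gives a central angle δ ≈ 1.038 rad (59.5°) between the endpoints. The total great-circle distance is δ·R ≈ 1.038 × 3959 ≈ 4110 mi, so the target fraction is f = 2000/4110 ≈ 0.487.
Interpolate at f ≈ 0.487 with slerp weights a = sin((1−f)δ)/sin δ ≈ 0.590, b = sin(fδ)/sin δ ≈ 0.562.
p = a·p₁ + b·p₂ ≈ (0.028, 0.280, -0.960); φ = arcsin(p_z) ≈ -73.68°, λ = atan2(p_y, p_x) ≈ 84.25°.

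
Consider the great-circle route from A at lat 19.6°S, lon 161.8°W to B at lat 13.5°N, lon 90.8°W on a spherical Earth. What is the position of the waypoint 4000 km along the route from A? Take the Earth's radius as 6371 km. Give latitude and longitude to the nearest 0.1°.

Convert each endpoint to a unit vector on the sphere (x = cos φ cos λ, y = cos φ sin λ, z = sin φ).
The central angle between the endpoints is δ = arccos(p₁·p₂) ≈ 1.349 rad (77.3°). The total great-circle distance is δ·R ≈ 1.349 × 6371 ≈ 8595 km, so the target fraction is f = 4000/8595 ≈ 0.465.
Interpolate at f ≈ 0.465 with slerp weights a = sin((1−f)δ)/sin δ ≈ 0.677, b = sin(fδ)/sin δ ≈ 0.602.
p = a·p₁ + b·p₂ ≈ (-0.614, -0.785, -0.086); φ = arcsin(p_z) ≈ -4.96°, λ = atan2(p_y, p_x) ≈ -128.04°.

≈ lat 5.0°S, lon 128.0°W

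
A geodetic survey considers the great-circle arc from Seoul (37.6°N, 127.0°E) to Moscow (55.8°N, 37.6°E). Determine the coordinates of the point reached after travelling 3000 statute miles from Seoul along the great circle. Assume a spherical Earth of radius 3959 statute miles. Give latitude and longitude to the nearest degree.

The haversine formula gives a central angle δ ≈ 1.036 rad (59.4°) between the endpoints. The total great-circle distance is δ·R ≈ 1.036 × 3959 ≈ 4103 mi, so the target fraction is f = 3000/4103 ≈ 0.731.
Interpolate at f ≈ 0.731 with slerp weights a = sin((1−f)δ)/sin δ ≈ 0.320, b = sin(fδ)/sin δ ≈ 0.799.
p = a·p₁ + b·p₂ ≈ (0.203, 0.476, 0.856); φ = arcsin(p_z) ≈ 58.82°, λ = atan2(p_y, p_x) ≈ 66.88°.

≈ 59°N, 67°E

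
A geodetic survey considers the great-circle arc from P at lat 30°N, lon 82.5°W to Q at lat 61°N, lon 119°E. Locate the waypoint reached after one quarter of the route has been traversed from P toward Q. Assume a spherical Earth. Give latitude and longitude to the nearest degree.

Convert each endpoint to a unit vector on the sphere (x = cos φ cos λ, y = cos φ sin λ, z = sin φ).
The central angle between the endpoints is δ = arccos(p₁·p₂) ≈ 1.524 rad (87.3°).
Interpolate at f = 1/4 with slerp weights a = sin((1−f)δ)/sin δ ≈ 0.911, b = sin(fδ)/sin δ ≈ 0.372.
p = a·p₁ + b·p₂ ≈ (0.015, -0.624, 0.781); φ = arcsin(p_z) ≈ 51.36°, λ = atan2(p_y, p_x) ≈ -88.58°.

≈ lat 51°N, lon 89°W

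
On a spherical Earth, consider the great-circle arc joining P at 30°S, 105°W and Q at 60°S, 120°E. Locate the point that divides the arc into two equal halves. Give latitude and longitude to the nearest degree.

≈ 65°S, 140°W

From cos δ = sin φ₁ sin φ₂ + cos φ₁ cos φ₂ cos Δλ, the central angle is δ ≈ 1.444 rad (82.7°).
Interpolate at f = 1/2 with slerp weights a = sin((1−f)δ)/sin δ ≈ 0.666, b = sin(fδ)/sin δ ≈ 0.666.
p = a·p₁ + b·p₂ ≈ (-0.316, -0.269, -0.910); φ = arcsin(p_z) ≈ -65.50°, λ = atan2(p_y, p_x) ≈ -139.60°.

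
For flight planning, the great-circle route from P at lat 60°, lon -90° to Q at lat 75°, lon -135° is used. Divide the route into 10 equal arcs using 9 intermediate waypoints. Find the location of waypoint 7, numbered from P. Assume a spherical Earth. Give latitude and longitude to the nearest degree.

Write both endpoints as unit vectors p₁, p₂ with components (cos φ cos λ, cos φ sin λ, sin φ).
The central angle between the endpoints is δ = arccos(p₁·p₂) ≈ 0.382 rad (21.9°).
Interpolate at f = 7/10 with slerp weights a = sin((1−f)δ)/sin δ ≈ 0.307, b = sin(fδ)/sin δ ≈ 0.709.
p = a·p₁ + b·p₂ ≈ (-0.130, -0.283, 0.950); φ = arcsin(p_z) ≈ 71.86°, λ = atan2(p_y, p_x) ≈ -114.62°.

≈ lat 72°, lon -115°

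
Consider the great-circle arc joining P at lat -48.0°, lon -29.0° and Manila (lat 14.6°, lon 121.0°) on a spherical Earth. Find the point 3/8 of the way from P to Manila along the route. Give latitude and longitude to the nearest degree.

≈ lat -55°, lon 60°

Write both endpoints as unit vectors p₁, p₂ with components (cos φ cos λ, cos φ sin λ, sin φ).
The central angle between the endpoints is δ = arccos(p₁·p₂) ≈ 2.416 rad (138.4°).
Interpolate at f = 3/8 with slerp weights a = sin((1−f)δ)/sin δ ≈ 1.504, b = sin(fδ)/sin δ ≈ 1.186.
p = a·p₁ + b·p₂ ≈ (0.289, 0.496, -0.819); φ = arcsin(p_z) ≈ -54.97°, λ = atan2(p_y, p_x) ≈ 59.75°.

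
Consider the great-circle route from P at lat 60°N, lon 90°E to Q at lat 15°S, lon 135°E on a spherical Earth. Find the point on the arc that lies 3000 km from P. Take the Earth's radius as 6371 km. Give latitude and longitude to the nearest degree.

Convert each endpoint to a unit vector on the sphere (x = cos φ cos λ, y = cos φ sin λ, z = sin φ).
The central angle between the endpoints is δ = arccos(p₁·p₂) ≈ 1.453 rad (83.3°). The total great-circle distance is δ·R ≈ 1.453 × 6371 ≈ 9258 km, so the target fraction is f = 3000/9258 ≈ 0.324.
Interpolate at f ≈ 0.324 with slerp weights a = sin((1−f)δ)/sin δ ≈ 0.838, b = sin(fδ)/sin δ ≈ 0.457.
p = a·p₁ + b·p₂ ≈ (-0.312, 0.731, 0.607); φ = arcsin(p_z) ≈ 37.38°, λ = atan2(p_y, p_x) ≈ 113.12°.

≈ lat 37°N, lon 113°E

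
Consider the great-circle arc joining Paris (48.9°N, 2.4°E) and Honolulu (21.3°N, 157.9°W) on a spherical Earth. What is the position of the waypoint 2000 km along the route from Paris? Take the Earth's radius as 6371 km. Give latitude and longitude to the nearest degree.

≈ 65°N, 12°W

Convert each endpoint to a unit vector on the sphere (x = cos φ cos λ, y = cos φ sin λ, z = sin φ).
The central angle between the endpoints is δ = arccos(p₁·p₂) ≈ 1.879 rad (107.6°). The total great-circle distance is δ·R ≈ 1.879 × 6371 ≈ 11968 km, so the target fraction is f = 2000/11968 ≈ 0.167.
Interpolate at f ≈ 0.167 with slerp weights a = sin((1−f)δ)/sin δ ≈ 1.049, b = sin(fδ)/sin δ ≈ 0.324.
p = a·p₁ + b·p₂ ≈ (0.409, -0.085, 0.908); φ = arcsin(p_z) ≈ 65.28°, λ = atan2(p_y, p_x) ≈ -11.69°.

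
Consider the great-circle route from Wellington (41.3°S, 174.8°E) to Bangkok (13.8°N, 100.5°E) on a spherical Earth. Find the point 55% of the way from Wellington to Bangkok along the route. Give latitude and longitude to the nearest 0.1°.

≈ (14.0°S, 128.8°E)

Write both endpoints as unit vectors p₁, p₂ with components (cos φ cos λ, cos φ sin λ, sin φ).
The central angle between the endpoints is δ = arccos(p₁·p₂) ≈ 1.531 rad (87.7°).
Interpolate at f = 0.55 with slerp weights a = sin((1−f)δ)/sin δ ≈ 0.636, b = sin(fδ)/sin δ ≈ 0.747.
p = a·p₁ + b·p₂ ≈ (-0.608, 0.756, -0.242); φ = arcsin(p_z) ≈ -13.99°, λ = atan2(p_y, p_x) ≈ 128.81°.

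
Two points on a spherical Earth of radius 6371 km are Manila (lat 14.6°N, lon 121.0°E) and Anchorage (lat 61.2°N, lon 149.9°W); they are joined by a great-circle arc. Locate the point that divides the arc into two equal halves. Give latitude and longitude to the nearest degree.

≈ lat 46°N, lon 147°E

From cos δ = sin φ₁ sin φ₂ + cos φ₁ cos φ₂ cos Δλ, the central angle is δ ≈ 1.341 rad (76.8°).
Interpolate at f = 1/2 with slerp weights a = sin((1−f)δ)/sin δ ≈ 0.638, b = sin(fδ)/sin δ ≈ 0.638.
p = a·p₁ + b·p₂ ≈ (-0.584, 0.375, 0.720); φ = arcsin(p_z) ≈ 46.05°, λ = atan2(p_y, p_x) ≈ 147.29°.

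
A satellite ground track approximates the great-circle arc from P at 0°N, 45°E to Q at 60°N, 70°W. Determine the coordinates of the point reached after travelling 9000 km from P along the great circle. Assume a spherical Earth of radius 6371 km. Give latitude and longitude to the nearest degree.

Write both endpoints as unit vectors p₁, p₂ with components (cos φ cos λ, cos φ sin λ, sin φ).
The central angle between the endpoints is δ = arccos(p₁·p₂) ≈ 1.784 rad (102.2°). The total great-circle distance is δ·R ≈ 1.784 × 6371 ≈ 11364 km, so the target fraction is f = 9000/11364 ≈ 0.792.
Interpolate at f ≈ 0.792 with slerp weights a = sin((1−f)δ)/sin δ ≈ 0.371, b = sin(fδ)/sin δ ≈ 1.010.
p = a·p₁ + b·p₂ ≈ (0.435, -0.212, 0.875); φ = arcsin(p_z) ≈ 61.04°, λ = atan2(p_y, p_x) ≈ -26.02°.

≈ 61°N, 26°W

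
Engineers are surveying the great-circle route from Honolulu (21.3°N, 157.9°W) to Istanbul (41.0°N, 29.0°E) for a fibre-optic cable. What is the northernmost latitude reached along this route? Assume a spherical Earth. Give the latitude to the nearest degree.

The great circle lies in the plane with unit normal n̂ = (p₁ × p₂)/|p₁ × p₂|.
Here n̂_z ≈ -0.095; the vertex latitude is φ_max = arccos|n̂_z| ≈ 84.5°.

≈ 85°N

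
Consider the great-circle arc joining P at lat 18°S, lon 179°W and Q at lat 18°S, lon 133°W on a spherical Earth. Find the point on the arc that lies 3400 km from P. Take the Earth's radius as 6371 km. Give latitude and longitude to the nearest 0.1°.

Convert each endpoint to a unit vector on the sphere (x = cos φ cos λ, y = cos φ sin λ, z = sin φ).
The central angle between the endpoints is δ = arccos(p₁·p₂) ≈ 0.761 rad (43.6°). The total great-circle distance is δ·R ≈ 0.761 × 6371 ≈ 4851 km, so the target fraction is f = 3400/4851 ≈ 0.701.
Interpolate at f ≈ 0.701 with slerp weights a = sin((1−f)δ)/sin δ ≈ 0.327, b = sin(fδ)/sin δ ≈ 0.737.
p = a·p₁ + b·p₂ ≈ (-0.789, -0.518, -0.329); φ = arcsin(p_z) ≈ -19.21°, λ = atan2(p_y, p_x) ≈ -146.72°.

≈ lat 19.2°S, lon 146.7°W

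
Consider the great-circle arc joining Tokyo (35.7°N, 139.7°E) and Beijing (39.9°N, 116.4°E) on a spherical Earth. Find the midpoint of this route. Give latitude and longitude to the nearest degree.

Write both endpoints as unit vectors p₁, p₂ with components (cos φ cos λ, cos φ sin λ, sin φ).
The central angle between the endpoints is δ = arccos(p₁·p₂) ≈ 0.329 rad (18.8°).
Interpolate at f = 1/2 with slerp weights a = sin((1−f)δ)/sin δ ≈ 0.507, b = sin(fδ)/sin δ ≈ 0.507.
p = a·p₁ + b·p₂ ≈ (-0.487, 0.614, 0.621); φ = arcsin(p_z) ≈ 38.38°, λ = atan2(p_y, p_x) ≈ 128.39°.

≈ 38°N, 128°E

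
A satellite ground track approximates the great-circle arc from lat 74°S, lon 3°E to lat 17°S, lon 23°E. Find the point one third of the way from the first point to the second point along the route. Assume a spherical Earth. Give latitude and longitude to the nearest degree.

≈ lat 55°S, lon 16°E

Convert each endpoint to a unit vector on the sphere (x = cos φ cos λ, y = cos φ sin λ, z = sin φ).
The central angle between the endpoints is δ = arccos(p₁·p₂) ≈ 1.014 rad (58.1°).
Interpolate at f = 1/3 with slerp weights a = sin((1−f)δ)/sin δ ≈ 0.737, b = sin(fδ)/sin δ ≈ 0.391.
p = a·p₁ + b·p₂ ≈ (0.547, 0.157, -0.823); φ = arcsin(p_z) ≈ -55.34°, λ = atan2(p_y, p_x) ≈ 15.98°.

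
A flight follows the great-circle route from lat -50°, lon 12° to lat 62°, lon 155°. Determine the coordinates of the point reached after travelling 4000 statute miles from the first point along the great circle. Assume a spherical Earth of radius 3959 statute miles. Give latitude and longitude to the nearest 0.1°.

≈ lat -1.4°, lon 49.0°

Write both endpoints as unit vectors p₁, p₂ with components (cos φ cos λ, cos φ sin λ, sin φ).
The central angle between the endpoints is δ = arccos(p₁·p₂) ≈ 2.732 rad (156.5°). The total great-circle distance is δ·R ≈ 2.732 × 3959 ≈ 10817 mi, so the target fraction is f = 4000/10817 ≈ 0.370.
Interpolate at f ≈ 0.370 with slerp weights a = sin((1−f)δ)/sin δ ≈ 2.484, b = sin(fδ)/sin δ ≈ 2.128.
p = a·p₁ + b·p₂ ≈ (0.656, 0.754, -0.024); φ = arcsin(p_z) ≈ -1.36°, λ = atan2(p_y, p_x) ≈ 48.97°.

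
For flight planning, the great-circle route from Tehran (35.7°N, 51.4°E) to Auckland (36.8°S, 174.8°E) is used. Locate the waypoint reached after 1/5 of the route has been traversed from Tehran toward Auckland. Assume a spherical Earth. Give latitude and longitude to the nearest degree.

Convert each endpoint to a unit vector on the sphere (x = cos φ cos λ, y = cos φ sin λ, z = sin φ).
The central angle between the endpoints is δ = arccos(p₁·p₂) ≈ 2.357 rad (135.0°).
Interpolate at f = 1/5 with slerp weights a = sin((1−f)δ)/sin δ ≈ 1.346, b = sin(fδ)/sin δ ≈ 0.643.
p = a·p₁ + b·p₂ ≈ (0.169, 0.901, 0.400); φ = arcsin(p_z) ≈ 23.60°, λ = atan2(p_y, p_x) ≈ 79.35°.

≈ 24°N, 79°E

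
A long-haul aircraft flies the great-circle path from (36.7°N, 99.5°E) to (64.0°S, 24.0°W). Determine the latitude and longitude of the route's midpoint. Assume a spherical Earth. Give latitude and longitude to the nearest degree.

≈ (24°S, 66°E)

From cos δ = sin φ₁ sin φ₂ + cos φ₁ cos φ₂ cos Δλ, the central angle is δ ≈ 2.391 rad (137.0°).
Interpolate at f = 1/2 with slerp weights a = sin((1−f)δ)/sin δ ≈ 1.364, b = sin(fδ)/sin δ ≈ 1.364.
p = a·p₁ + b·p₂ ≈ (0.366, 0.835, -0.411); φ = arcsin(p_z) ≈ -24.25°, λ = atan2(p_y, p_x) ≈ 66.36°.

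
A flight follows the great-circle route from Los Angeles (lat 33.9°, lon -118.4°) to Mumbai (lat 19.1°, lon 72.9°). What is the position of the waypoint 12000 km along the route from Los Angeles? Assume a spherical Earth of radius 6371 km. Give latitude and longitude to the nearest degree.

Convert each endpoint to a unit vector on the sphere (x = cos φ cos λ, y = cos φ sin λ, z = sin φ).
The central angle between the endpoints is δ = arccos(p₁·p₂) ≈ 2.198 rad (125.9°). The total great-circle distance is δ·R ≈ 2.198 × 6371 ≈ 14001 km, so the target fraction is f = 12000/14001 ≈ 0.857.
Interpolate at f ≈ 0.857 with slerp weights a = sin((1−f)δ)/sin δ ≈ 0.382, b = sin(fδ)/sin δ ≈ 1.175.
p = a·p₁ + b·p₂ ≈ (0.176, 0.783, 0.597); φ = arcsin(p_z) ≈ 36.67°, λ = atan2(p_y, p_x) ≈ 77.34°.

≈ lat 37°, lon 77°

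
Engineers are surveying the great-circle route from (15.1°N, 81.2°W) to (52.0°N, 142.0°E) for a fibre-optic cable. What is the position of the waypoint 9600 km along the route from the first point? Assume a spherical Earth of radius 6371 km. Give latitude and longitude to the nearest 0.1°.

Convert each endpoint to a unit vector on the sphere (x = cos φ cos λ, y = cos φ sin λ, z = sin φ).
The central angle between the endpoints is δ = arccos(p₁·p₂) ≈ 1.801 rad (103.2°). The total great-circle distance is δ·R ≈ 1.801 × 6371 ≈ 11473 km, so the target fraction is f = 9600/11473 ≈ 0.837.
Interpolate at f ≈ 0.837 with slerp weights a = sin((1−f)δ)/sin δ ≈ 0.298, b = sin(fδ)/sin δ ≈ 1.025.
p = a·p₁ + b·p₂ ≈ (-0.453, 0.105, 0.885); φ = arcsin(p_z) ≈ 62.28°, λ = atan2(p_y, p_x) ≈ 167.02°.

≈ (62.3°N, 167.0°E)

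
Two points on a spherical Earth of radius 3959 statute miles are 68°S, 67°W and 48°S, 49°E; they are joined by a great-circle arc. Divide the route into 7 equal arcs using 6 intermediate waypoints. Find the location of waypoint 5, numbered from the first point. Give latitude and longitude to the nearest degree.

≈ 62°S, 35°E

The haversine formula gives a central angle δ ≈ 0.953 rad (54.6°) between the endpoints.
Interpolate at f = 5/7 with slerp weights a = sin((1−f)δ)/sin δ ≈ 0.330, b = sin(fδ)/sin δ ≈ 0.772.
p = a·p₁ + b·p₂ ≈ (0.387, 0.276, -0.880); φ = arcsin(p_z) ≈ -61.60°, λ = atan2(p_y, p_x) ≈ 35.49°.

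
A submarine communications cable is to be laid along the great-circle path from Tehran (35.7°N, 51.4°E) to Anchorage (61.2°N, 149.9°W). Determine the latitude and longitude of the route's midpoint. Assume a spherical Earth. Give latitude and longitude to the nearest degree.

Write both endpoints as unit vectors p₁, p₂ with components (cos φ cos λ, cos φ sin λ, sin φ).
The central angle between the endpoints is δ = arccos(p₁·p₂) ≈ 1.423 rad (81.6°).
Interpolate at f = 1/2 with slerp weights a = sin((1−f)δ)/sin δ ≈ 0.660, b = sin(fδ)/sin δ ≈ 0.660.
p = a·p₁ + b·p₂ ≈ (0.059, 0.260, 0.964); φ = arcsin(p_z) ≈ 74.56°, λ = atan2(p_y, p_x) ≈ 77.12°.

≈ 75°N, 77°E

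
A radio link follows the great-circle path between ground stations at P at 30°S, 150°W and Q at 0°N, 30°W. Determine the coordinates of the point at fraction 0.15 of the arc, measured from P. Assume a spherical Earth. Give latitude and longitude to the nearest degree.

≈ 33°S, 130°W

Write both endpoints as unit vectors p₁, p₂ with components (cos φ cos λ, cos φ sin λ, sin φ).
The central angle between the endpoints is δ = arccos(p₁·p₂) ≈ 2.019 rad (115.7°).
Interpolate at f = 0.15 with slerp weights a = sin((1−f)δ)/sin δ ≈ 1.098, b = sin(fδ)/sin δ ≈ 0.331.
p = a·p₁ + b·p₂ ≈ (-0.537, -0.641, -0.549); φ = arcsin(p_z) ≈ -33.29°, λ = atan2(p_y, p_x) ≈ -129.96°.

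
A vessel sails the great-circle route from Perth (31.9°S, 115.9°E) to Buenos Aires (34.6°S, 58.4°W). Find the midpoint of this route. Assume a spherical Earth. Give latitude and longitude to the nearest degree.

Convert each endpoint to a unit vector on the sphere (x = cos φ cos λ, y = cos φ sin λ, z = sin φ).
The central angle between the endpoints is δ = arccos(p₁·p₂) ≈ 1.977 rad (113.3°).
Interpolate at f = 1/2 with slerp weights a = sin((1−f)δ)/sin δ ≈ 0.909, b = sin(fδ)/sin δ ≈ 0.909.
p = a·p₁ + b·p₂ ≈ (0.055, 0.057, -0.997); φ = arcsin(p_z) ≈ -85.46°, λ = atan2(p_y, p_x) ≈ 45.99°.

≈ 85°S, 46°E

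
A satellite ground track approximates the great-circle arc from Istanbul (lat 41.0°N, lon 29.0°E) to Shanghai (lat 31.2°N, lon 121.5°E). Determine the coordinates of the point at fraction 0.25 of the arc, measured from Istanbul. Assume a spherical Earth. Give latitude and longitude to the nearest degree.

≈ lat 47°N, lon 53°E

The haversine formula gives a central angle δ ≈ 1.254 rad (71.8°) between the endpoints.
Interpolate at f = 0.25 with slerp weights a = sin((1−f)δ)/sin δ ≈ 0.850, b = sin(fδ)/sin δ ≈ 0.325.
p = a·p₁ + b·p₂ ≈ (0.416, 0.548, 0.726); φ = arcsin(p_z) ≈ 46.54°, λ = atan2(p_y, p_x) ≈ 52.78°.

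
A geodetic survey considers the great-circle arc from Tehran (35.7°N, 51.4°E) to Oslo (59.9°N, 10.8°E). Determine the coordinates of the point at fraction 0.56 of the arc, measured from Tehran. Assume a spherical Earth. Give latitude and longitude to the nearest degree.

≈ (51°N, 34°E)

Write both endpoints as unit vectors p₁, p₂ with components (cos φ cos λ, cos φ sin λ, sin φ).
The central angle between the endpoints is δ = arccos(p₁·p₂) ≈ 0.620 rad (35.5°).
Interpolate at f = 0.56 with slerp weights a = sin((1−f)δ)/sin δ ≈ 0.464, b = sin(fδ)/sin δ ≈ 0.586.
p = a·p₁ + b·p₂ ≈ (0.523, 0.349, 0.777); φ = arcsin(p_z) ≈ 51.00°, λ = atan2(p_y, p_x) ≈ 33.72°.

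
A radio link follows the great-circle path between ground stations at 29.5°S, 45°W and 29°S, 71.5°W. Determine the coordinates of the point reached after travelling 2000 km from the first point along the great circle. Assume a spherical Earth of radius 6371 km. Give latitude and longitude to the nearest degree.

≈ 30°S, 66°W

Write both endpoints as unit vectors p₁, p₂ with components (cos φ cos λ, cos φ sin λ, sin φ).
The central angle between the endpoints is δ = arccos(p₁·p₂) ≈ 0.403 rad (23.1°). The total great-circle distance is δ·R ≈ 0.403 × 6371 ≈ 2566 km, so the target fraction is f = 2000/2566 ≈ 0.779.
Interpolate at f ≈ 0.779 with slerp weights a = sin((1−f)δ)/sin δ ≈ 0.226, b = sin(fδ)/sin δ ≈ 0.788.
p = a·p₁ + b·p₂ ≈ (0.358, -0.793, -0.493); φ = arcsin(p_z) ≈ -29.56°, λ = atan2(p_y, p_x) ≈ -65.70°.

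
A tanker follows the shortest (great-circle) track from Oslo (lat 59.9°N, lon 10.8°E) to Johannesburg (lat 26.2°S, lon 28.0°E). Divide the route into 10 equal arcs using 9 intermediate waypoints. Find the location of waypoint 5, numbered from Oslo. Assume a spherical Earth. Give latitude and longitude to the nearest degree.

From cos δ = sin φ₁ sin φ₂ + cos φ₁ cos φ₂ cos Δλ, the central angle is δ ≈ 1.523 rad (87.3°).
Interpolate at f = 5/10 with slerp weights a = sin((1−f)δ)/sin δ ≈ 0.691, b = sin(fδ)/sin δ ≈ 0.691.
p = a·p₁ + b·p₂ ≈ (0.888, 0.356, 0.293); φ = arcsin(p_z) ≈ 17.02°, λ = atan2(p_y, p_x) ≈ 21.85°.

≈ lat 17°N, lon 22°E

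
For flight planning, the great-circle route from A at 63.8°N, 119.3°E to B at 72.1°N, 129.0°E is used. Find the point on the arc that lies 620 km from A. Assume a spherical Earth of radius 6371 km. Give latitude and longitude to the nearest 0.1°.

From cos δ = sin φ₁ sin φ₂ + cos φ₁ cos φ₂ cos Δλ, the central angle is δ ≈ 0.158 rad (9.0°). The total great-circle distance is δ·R ≈ 0.158 × 6371 ≈ 1005 km, so the target fraction is f = 620/1005 ≈ 0.617.
Interpolate at f ≈ 0.617 with slerp weights a = sin((1−f)δ)/sin δ ≈ 0.384, b = sin(fδ)/sin δ ≈ 0.619.
p = a·p₁ + b·p₂ ≈ (-0.203, 0.296, 0.934); φ = arcsin(p_z) ≈ 68.99°, λ = atan2(p_y, p_x) ≈ 124.43°.

≈ 69.0°N, 124.4°E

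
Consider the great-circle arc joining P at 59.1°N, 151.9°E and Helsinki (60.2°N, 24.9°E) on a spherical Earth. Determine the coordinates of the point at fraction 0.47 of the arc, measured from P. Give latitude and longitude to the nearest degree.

Convert each endpoint to a unit vector on the sphere (x = cos φ cos λ, y = cos φ sin λ, z = sin φ).
The central angle between the endpoints is δ = arccos(p₁·p₂) ≈ 0.938 rad (53.8°).
Interpolate at f = 0.47 with slerp weights a = sin((1−f)δ)/sin δ ≈ 0.591, b = sin(fδ)/sin δ ≈ 0.529.
p = a·p₁ + b·p₂ ≈ (-0.029, 0.254, 0.967); φ = arcsin(p_z) ≈ 75.20°, λ = atan2(p_y, p_x) ≈ 96.60°.

≈ 75°N, 97°E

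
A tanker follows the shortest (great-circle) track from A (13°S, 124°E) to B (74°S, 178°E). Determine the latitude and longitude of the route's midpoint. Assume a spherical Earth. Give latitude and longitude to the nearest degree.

≈ (46°S, 135°E)

From cos δ = sin φ₁ sin φ₂ + cos φ₁ cos φ₂ cos Δλ, the central angle is δ ≈ 1.187 rad (68.0°).
Interpolate at f = 1/2 with slerp weights a = sin((1−f)δ)/sin δ ≈ 0.603, b = sin(fδ)/sin δ ≈ 0.603.
p = a·p₁ + b·p₂ ≈ (-0.495, 0.493, -0.716); φ = arcsin(p_z) ≈ -45.69°, λ = atan2(p_y, p_x) ≈ 135.10°.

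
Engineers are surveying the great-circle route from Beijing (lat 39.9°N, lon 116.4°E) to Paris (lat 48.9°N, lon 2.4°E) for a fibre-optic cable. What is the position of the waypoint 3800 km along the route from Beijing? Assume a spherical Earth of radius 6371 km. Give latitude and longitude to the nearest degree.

≈ lat 60°N, lon 72°E

Convert each endpoint to a unit vector on the sphere (x = cos φ cos λ, y = cos φ sin λ, z = sin φ).
The central angle between the endpoints is δ = arccos(p₁·p₂) ≈ 1.289 rad (73.8°). The total great-circle distance is δ·R ≈ 1.289 × 6371 ≈ 8211 km, so the target fraction is f = 3800/8211 ≈ 0.463.
Interpolate at f ≈ 0.463 with slerp weights a = sin((1−f)δ)/sin δ ≈ 0.665, b = sin(fδ)/sin δ ≈ 0.585.
p = a·p₁ + b·p₂ ≈ (0.157, 0.473, 0.867); φ = arcsin(p_z) ≈ 60.11°, λ = atan2(p_y, p_x) ≈ 71.59°.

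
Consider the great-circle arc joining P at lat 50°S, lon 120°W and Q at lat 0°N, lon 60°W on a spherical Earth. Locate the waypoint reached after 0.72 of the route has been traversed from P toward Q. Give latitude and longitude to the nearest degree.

≈ lat 16°S, lon 72°W

From cos δ = sin φ₁ sin φ₂ + cos φ₁ cos φ₂ cos Δλ, the central angle is δ ≈ 1.244 rad (71.3°).
Interpolate at f = 0.72 with slerp weights a = sin((1−f)δ)/sin δ ≈ 0.360, b = sin(fδ)/sin δ ≈ 0.824.
p = a·p₁ + b·p₂ ≈ (0.296, -0.914, -0.276); φ = arcsin(p_z) ≈ -16.02°, λ = atan2(p_y, p_x) ≈ -72.05°.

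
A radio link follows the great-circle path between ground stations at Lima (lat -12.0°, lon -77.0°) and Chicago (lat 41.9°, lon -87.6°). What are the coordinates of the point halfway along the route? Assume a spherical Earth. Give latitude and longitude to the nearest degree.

≈ lat 15°, lon -82°

Write both endpoints as unit vectors p₁, p₂ with components (cos φ cos λ, cos φ sin λ, sin φ).
The central angle between the endpoints is δ = arccos(p₁·p₂) ≈ 0.956 rad (54.8°).
Interpolate at f = 1/2 with slerp weights a = sin((1−f)δ)/sin δ ≈ 0.563, b = sin(fδ)/sin δ ≈ 0.563.
p = a·p₁ + b·p₂ ≈ (0.141, -0.955, 0.259); φ = arcsin(p_z) ≈ 15.01°, λ = atan2(p_y, p_x) ≈ -81.58°.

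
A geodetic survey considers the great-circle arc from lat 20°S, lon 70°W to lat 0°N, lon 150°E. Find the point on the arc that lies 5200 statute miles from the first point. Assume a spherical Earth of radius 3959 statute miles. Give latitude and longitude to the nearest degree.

≈ lat 25°S, lon 153°W

Convert each endpoint to a unit vector on the sphere (x = cos φ cos λ, y = cos φ sin λ, z = sin φ).
The central angle between the endpoints is δ = arccos(p₁·p₂) ≈ 2.374 rad (136.0°). The total great-circle distance is δ·R ≈ 2.374 × 3959 ≈ 9400 mi, so the target fraction is f = 5200/9400 ≈ 0.553.
Interpolate at f ≈ 0.553 with slerp weights a = sin((1−f)δ)/sin δ ≈ 1.257, b = sin(fδ)/sin δ ≈ 1.393.
p = a·p₁ + b·p₂ ≈ (-0.802, -0.414, -0.430); φ = arcsin(p_z) ≈ -25.47°, λ = atan2(p_y, p_x) ≈ -152.73°.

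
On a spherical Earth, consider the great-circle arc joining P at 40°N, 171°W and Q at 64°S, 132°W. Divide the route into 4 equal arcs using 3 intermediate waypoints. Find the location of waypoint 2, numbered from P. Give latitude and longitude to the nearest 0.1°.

From cos δ = sin φ₁ sin φ₂ + cos φ₁ cos φ₂ cos Δλ, the central angle is δ ≈ 1.893 rad (108.5°).
Interpolate at f = 2/4 with slerp weights a = sin((1−f)δ)/sin δ ≈ 0.855, b = sin(fδ)/sin δ ≈ 0.855.
p = a·p₁ + b·p₂ ≈ (-0.898, -0.381, -0.219); φ = arcsin(p_z) ≈ -12.65°, λ = atan2(p_y, p_x) ≈ -157.00°.

≈ 12.7°S, 157.0°W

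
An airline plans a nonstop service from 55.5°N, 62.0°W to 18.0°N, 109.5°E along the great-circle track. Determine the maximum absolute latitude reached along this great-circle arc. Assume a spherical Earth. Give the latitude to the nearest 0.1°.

≈ 85.2°N

The great circle lies in the plane with unit normal n̂ = (p₁ × p₂)/|p₁ × p₂|.
Here n̂_z ≈ +0.083; the vertex latitude is φ_max = arccos|n̂_z| ≈ 85.2°.
Check via Clairaut: cos φ_max = |cos φ₁| · sin C = cos(55.5°)·sin(8.4°) ≈ 0.083, again giving ≈ 85.2°.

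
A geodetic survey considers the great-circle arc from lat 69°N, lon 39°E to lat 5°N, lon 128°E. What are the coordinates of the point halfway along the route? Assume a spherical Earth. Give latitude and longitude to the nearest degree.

The haversine formula gives a central angle δ ≈ 1.483 rad (85.0°) between the endpoints.
Interpolate at f = 1/2 with slerp weights a = sin((1−f)δ)/sin δ ≈ 0.678, b = sin(fδ)/sin δ ≈ 0.678.
p = a·p₁ + b·p₂ ≈ (-0.227, 0.685, 0.692); φ = arcsin(p_z) ≈ 43.80°, λ = atan2(p_y, p_x) ≈ 108.33°.

≈ lat 44°N, lon 108°E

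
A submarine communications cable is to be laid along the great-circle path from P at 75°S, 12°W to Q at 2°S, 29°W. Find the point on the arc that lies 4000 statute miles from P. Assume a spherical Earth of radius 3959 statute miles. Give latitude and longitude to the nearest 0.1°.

Convert each endpoint to a unit vector on the sphere (x = cos φ cos λ, y = cos φ sin λ, z = sin φ).
The central angle between the endpoints is δ = arccos(p₁·p₂) ≈ 1.286 rad (73.7°). The total great-circle distance is δ·R ≈ 1.286 × 3959 ≈ 5091 mi, so the target fraction is f = 4000/5091 ≈ 0.786.
Interpolate at f ≈ 0.786 with slerp weights a = sin((1−f)δ)/sin δ ≈ 0.283, b = sin(fδ)/sin δ ≈ 0.883.
p = a·p₁ + b·p₂ ≈ (0.843, -0.443, -0.305); φ = arcsin(p_z) ≈ -17.74°, λ = atan2(p_y, p_x) ≈ -27.71°.

≈ 17.7°S, 27.7°W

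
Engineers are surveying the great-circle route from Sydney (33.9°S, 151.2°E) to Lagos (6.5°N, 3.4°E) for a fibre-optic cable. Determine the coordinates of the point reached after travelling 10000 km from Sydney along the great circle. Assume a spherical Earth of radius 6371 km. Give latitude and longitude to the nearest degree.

The haversine formula gives a central angle δ ≈ 2.436 rad (139.6°) between the endpoints. The total great-circle distance is δ·R ≈ 2.436 × 6371 ≈ 15517 km, so the target fraction is f = 10000/15517 ≈ 0.644.
Interpolate at f ≈ 0.644 with slerp weights a = sin((1−f)δ)/sin δ ≈ 1.174, b = sin(fδ)/sin δ ≈ 1.541.
p = a·p₁ + b·p₂ ≈ (0.675, 0.560, -0.480); φ = arcsin(p_z) ≈ -28.71°, λ = atan2(p_y, p_x) ≈ 39.71°.

≈ 29°S, 40°E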